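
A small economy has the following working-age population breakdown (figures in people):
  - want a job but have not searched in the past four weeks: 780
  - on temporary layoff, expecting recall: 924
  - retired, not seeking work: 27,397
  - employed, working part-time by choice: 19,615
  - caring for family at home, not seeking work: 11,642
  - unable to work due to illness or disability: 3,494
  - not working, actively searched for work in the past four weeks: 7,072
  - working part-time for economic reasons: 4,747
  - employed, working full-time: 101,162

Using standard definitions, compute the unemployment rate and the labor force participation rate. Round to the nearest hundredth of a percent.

Employed = 19,615 + 4,747 + 101,162 = 125,524 (anyone who worked, including part-time for economic reasons, counts as employed).
Unemployed = 924 + 7,072 = 7,996 (jobless and actively searching, or on temporary layoff).
Labor force = 125,524 + 7,996 = 133,520.
Not in labor force = 780 + 27,397 + 11,642 + 3,494 = 43,313 (those not working and not actively searching are outside the labor force — including those who want a job but have given up searching).
Civilian working-age population = 133,520 + 43,313 = 176,833.
Unemployment rate = 7,996 / 133,520 = 5.99%.
Labor force participation rate = 133,520 / 176,833 = 75.51%.

Unemployment rate ≈ 5.99%; labor force participation rate ≈ 75.51%.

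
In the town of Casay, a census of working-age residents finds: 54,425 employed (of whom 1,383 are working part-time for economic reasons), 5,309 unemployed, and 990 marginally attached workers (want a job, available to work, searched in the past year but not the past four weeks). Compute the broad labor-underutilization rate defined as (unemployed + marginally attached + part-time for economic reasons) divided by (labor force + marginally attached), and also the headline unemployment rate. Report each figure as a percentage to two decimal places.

Labor force = 54,425 + 5,309 = 59,734.
Numerator = 5,309 + 990 + 1,383 = 7,682.
Denominator = 59,734 + 990 = 60,724.
Broad rate = 7,682 / 60,724 = 12.65%.
Headline unemployment rate = 5,309 / 59,734 = 8.89%.

Broad underutilization rate ≈ 12.65%; headline unemployment rate ≈ 8.89%.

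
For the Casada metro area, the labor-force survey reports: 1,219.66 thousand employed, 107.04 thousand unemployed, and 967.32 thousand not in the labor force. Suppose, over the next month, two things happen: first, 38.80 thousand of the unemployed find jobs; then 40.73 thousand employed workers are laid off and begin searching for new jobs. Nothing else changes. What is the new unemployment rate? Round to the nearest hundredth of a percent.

New unemployment rate ≈ 8.21%.

Initially, labor force = 1,219.66 + 107.04 = 1,326.70 thousand, so u = 107.04/1,326.70 = 8.07%.
After the first change, unemployed falls and employed rises by 38.80; labor force unchanged → E = 1,258.46, U = 68.24, labor force = 1,326.70 thousand.
After the second change, employed falls and unemployed rises by 40.73; labor force unchanged → E = 1,217.73, U = 108.97, labor force = 1,326.70 thousand.
New unemployment rate = 108.97 / 1,326.70 = 8.21%.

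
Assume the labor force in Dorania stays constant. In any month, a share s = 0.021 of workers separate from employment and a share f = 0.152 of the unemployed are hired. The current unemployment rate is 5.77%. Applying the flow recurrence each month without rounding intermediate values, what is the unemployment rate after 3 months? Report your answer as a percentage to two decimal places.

Unemployment rate after three months ≈ 8.54%.

With a fixed labor force, u_{t+1} = u_t + s·(1−u_t) − f·u_t = u_t·(1−s−f) + s.
Here 1−s−f = 0.827 and s = 0.021.
u_1 = 0.057700 × 0.827 + 0.021 = 0.068718.
u_2 = 0.068718 × 0.827 + 0.021 = 0.077830.
u_3 = 0.077830 × 0.827 + 0.021 = 0.085365.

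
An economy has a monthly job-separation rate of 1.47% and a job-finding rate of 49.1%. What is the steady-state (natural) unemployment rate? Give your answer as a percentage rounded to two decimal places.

At steady state the flows balance: s·E = f·U, so U/(E+U) = s/(s+f).
u* = 1.47 / (1.47 + 49.1) = 1.47 / 50.57 = 2.91%.

Steady-state unemployment rate ≈ 2.91%.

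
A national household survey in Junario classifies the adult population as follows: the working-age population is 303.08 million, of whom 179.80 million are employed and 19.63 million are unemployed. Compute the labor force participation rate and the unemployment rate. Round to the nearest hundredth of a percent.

Labor force participation rate ≈ 65.80%; unemployment rate ≈ 9.84%.

Labor force = employed + unemployed = 179.80 + 19.63 = 199.43 million.
Unemployment rate = 19.63 / 199.43 = 9.84%.
Labor force participation rate = 199.43 / 303.08 = 65.80%.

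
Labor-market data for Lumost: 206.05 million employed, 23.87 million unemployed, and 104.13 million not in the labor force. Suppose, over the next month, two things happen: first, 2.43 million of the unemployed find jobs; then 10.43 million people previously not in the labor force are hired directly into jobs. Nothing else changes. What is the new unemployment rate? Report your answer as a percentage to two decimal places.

Initially, labor force = 206.05 + 23.87 = 229.92 million, so u = 23.87/229.92 = 10.38%.
After the first change, unemployed falls and employed rises by 2.43; labor force unchanged → E = 208.48, U = 21.44, labor force = 229.92 million.
After the second change, employed and labor force both rise by 10.43; unemployed unchanged → E = 218.91, U = 21.44, labor force = 240.35 million.
New unemployment rate = 21.44 / 240.35 = 8.92%.

New unemployment rate ≈ 8.92%.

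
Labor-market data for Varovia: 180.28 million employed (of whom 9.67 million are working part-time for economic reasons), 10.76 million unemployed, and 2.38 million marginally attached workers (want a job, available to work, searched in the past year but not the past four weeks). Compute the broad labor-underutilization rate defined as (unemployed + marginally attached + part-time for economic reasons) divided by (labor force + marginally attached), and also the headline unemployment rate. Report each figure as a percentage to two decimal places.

Broad underutilization rate ≈ 11.79%; headline unemployment rate ≈ 5.63%.

Labor force = 180.28 + 10.76 = 191.04 million.
Numerator = 10.76 + 2.38 + 9.67 = 22.81 million.
Denominator = 191.04 + 2.38 = 193.42 million.
Broad rate = 22.81 / 193.42 = 11.79%.
Headline unemployment rate = 10.76 / 191.04 = 5.63%.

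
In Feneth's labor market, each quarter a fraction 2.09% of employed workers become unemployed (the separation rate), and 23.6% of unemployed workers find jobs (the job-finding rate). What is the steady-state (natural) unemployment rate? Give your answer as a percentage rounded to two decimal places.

At steady state the flows balance: s·E = f·U, so U/(E+U) = s/(s+f).
u* = 2.09 / (2.09 + 23.6) = 2.09 / 25.69 = 8.14%.

Steady-state unemployment rate ≈ 8.14%.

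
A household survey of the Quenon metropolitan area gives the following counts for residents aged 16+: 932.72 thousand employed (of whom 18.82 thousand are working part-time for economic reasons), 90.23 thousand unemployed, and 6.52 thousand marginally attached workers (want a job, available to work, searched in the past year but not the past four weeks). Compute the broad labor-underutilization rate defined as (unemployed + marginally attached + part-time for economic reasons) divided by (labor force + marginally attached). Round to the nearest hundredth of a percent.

Broad underutilization rate ≈ 11.23%.

Labor force = 932.72 + 90.23 = 1,022.95 thousand.
Numerator = 90.23 + 6.52 + 18.82 = 115.57 thousand.
Denominator = 1,022.95 + 6.52 = 1,029.47 thousand.
Broad rate = 115.57 / 1,029.47 = 11.23%.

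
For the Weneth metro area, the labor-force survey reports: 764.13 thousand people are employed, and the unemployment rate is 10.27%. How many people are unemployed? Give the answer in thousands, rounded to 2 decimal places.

About 87.46 thousand are unemployed.

Let U be the number unemployed. The labor force is E + U, and U/(E+U) = 0.1027.
So U = 0.1027 × 764.13 / (1 − 0.1027) = 78.4762 / 0.8973 ≈ 87.46 thousand.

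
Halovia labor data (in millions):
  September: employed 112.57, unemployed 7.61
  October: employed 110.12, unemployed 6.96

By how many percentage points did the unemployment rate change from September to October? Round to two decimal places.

The unemployment rate changed by −0.39 percentage points.

September: labor force = 112.57 + 7.61 = 120.18; u = 7.61/120.18 = 6.33%.
October: labor force = 110.12 + 6.96 = 117.08; u = 6.96/117.08 = 5.94%.
Change = 5.94% − 6.33% = −0.39 pp.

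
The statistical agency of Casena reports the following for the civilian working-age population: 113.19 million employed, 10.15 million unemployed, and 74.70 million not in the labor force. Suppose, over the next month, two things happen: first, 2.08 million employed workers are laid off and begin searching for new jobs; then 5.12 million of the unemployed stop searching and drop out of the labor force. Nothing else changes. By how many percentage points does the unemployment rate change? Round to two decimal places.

Initially, labor force = 113.19 + 10.15 = 123.34 million, so u = 10.15/123.34 = 8.23%.
After the first change, employed falls and unemployed rises by 2.08; labor force unchanged → E = 111.11, U = 12.23, labor force = 123.34 million.
After the second change, unemployed and labor force both fall by 5.12 → E = 111.11, U = 7.11, labor force = 118.22 million.
New unemployment rate = 7.11 / 118.22 = 6.01%.
Change = 6.01% − 8.23% = −2.22 percentage points.

The unemployment rate changes by −2.22 percentage points.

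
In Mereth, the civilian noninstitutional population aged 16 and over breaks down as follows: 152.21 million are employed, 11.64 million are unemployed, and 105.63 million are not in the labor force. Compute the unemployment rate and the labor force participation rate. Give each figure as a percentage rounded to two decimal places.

Labor force = employed + unemployed = 152.21 + 11.64 = 163.85 million.
Working-age population = 163.85 + 105.63 = 269.48 million.
Unemployment rate = 11.64 / 163.85 = 7.10%.
Labor force participation rate = 163.85 / 269.48 = 60.80%.

Unemployment rate ≈ 7.10%; labor force participation rate ≈ 60.80%.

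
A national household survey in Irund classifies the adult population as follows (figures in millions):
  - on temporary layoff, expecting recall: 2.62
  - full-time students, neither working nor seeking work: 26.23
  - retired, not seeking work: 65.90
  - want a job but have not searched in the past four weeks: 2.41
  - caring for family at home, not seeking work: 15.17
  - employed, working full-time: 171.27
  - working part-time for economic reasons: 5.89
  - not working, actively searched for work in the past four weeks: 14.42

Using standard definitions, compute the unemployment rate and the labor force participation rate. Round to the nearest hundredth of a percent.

Unemployment rate ≈ 8.77%; labor force participation rate ≈ 63.90%.

Employed = 171.27 + 5.89 = 177.16 million (anyone who worked, including part-time for economic reasons, counts as employed).
Unemployed = 2.62 + 14.42 = 17.04 million (jobless and actively searching, or on temporary layoff).
Labor force = 177.16 + 17.04 = 194.20 million.
Not in labor force = 26.23 + 65.90 + 2.41 + 15.17 = 109.71 million (those not working and not actively searching are outside the labor force — including those who want a job but have given up searching).
Civilian working-age population = 194.20 + 109.71 = 303.91 million.
Unemployment rate = 17.04 / 194.20 = 8.77%.
Labor force participation rate = 194.20 / 303.91 = 63.90%.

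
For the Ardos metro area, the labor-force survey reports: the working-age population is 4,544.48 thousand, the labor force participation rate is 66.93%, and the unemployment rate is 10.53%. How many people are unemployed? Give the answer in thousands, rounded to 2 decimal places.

Labor force = 0.6693 × 4,544.48 = 3,041.62 thousand.
Unemployed = 0.1053 × 3,041.62 ≈ 320.28 thousand.

About 320.28 thousand are unemployed.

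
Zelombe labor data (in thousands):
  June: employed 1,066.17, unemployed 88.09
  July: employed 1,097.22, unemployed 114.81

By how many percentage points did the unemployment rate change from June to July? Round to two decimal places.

June: labor force = 1,066.17 + 88.09 = 1,154.26; u = 88.09/1,154.26 = 7.63%.
July: labor force = 1,097.22 + 114.81 = 1,212.03; u = 114.81/1,212.03 = 9.47%.
Change = 9.47% − 7.63% = +1.84 pp.

The unemployment rate changed by +1.84 percentage points.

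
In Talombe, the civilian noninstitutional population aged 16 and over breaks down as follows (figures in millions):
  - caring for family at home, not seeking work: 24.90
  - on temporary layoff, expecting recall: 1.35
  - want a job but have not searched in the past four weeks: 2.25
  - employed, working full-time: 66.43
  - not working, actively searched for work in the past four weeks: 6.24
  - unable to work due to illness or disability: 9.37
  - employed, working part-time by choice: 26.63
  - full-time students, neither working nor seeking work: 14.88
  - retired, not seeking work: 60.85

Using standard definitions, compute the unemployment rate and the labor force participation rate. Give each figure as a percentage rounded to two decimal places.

Unemployment rate ≈ 7.54%; labor force participation rate ≈ 47.28%.

Employed = 66.43 + 26.63 = 93.06 million.
Unemployed = 1.35 + 6.24 = 7.59 million (jobless and actively searching, or on temporary layoff).
Labor force = 93.06 + 7.59 = 100.65 million.
Not in labor force = 24.90 + 2.25 + 9.37 + 14.88 + 60.85 = 112.25 million (those not working and not actively searching are outside the labor force — including those who want a job but have given up searching).
Civilian working-age population = 100.65 + 112.25 = 212.90 million.
Unemployment rate = 7.59 / 100.65 = 7.54%.
Labor force participation rate = 100.65 / 212.90 = 47.28%.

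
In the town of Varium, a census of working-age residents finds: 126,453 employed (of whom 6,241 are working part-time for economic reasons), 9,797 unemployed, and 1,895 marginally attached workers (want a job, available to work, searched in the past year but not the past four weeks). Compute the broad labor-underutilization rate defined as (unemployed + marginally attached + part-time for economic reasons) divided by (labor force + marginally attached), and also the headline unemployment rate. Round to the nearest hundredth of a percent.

Broad underutilization rate ≈ 12.98%; headline unemployment rate ≈ 7.19%.

Labor force = 126,453 + 9,797 = 136,250.
Numerator = 9,797 + 1,895 + 6,241 = 17,933.
Denominator = 136,250 + 1,895 = 138,145.
Broad rate = 17,933 / 138,145 = 12.98%.
Headline unemployment rate = 9,797 / 136,250 = 7.19%.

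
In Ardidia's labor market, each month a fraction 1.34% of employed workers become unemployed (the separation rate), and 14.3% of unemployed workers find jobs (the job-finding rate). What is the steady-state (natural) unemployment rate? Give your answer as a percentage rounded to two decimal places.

Steady-state unemployment rate ≈ 8.57%.

At steady state the flows balance: s·E = f·U, so U/(E+U) = s/(s+f).
u* = 1.34 / (1.34 + 14.3) = 1.34 / 15.64 = 8.57%.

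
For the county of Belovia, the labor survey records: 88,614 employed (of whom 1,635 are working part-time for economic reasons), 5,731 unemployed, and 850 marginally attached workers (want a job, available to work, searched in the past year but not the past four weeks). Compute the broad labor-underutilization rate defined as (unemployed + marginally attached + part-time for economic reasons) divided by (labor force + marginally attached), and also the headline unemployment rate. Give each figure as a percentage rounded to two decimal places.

Labor force = 88,614 + 5,731 = 94,345.
Numerator = 5,731 + 850 + 1,635 = 8,216.
Denominator = 94,345 + 850 = 95,195.
Broad rate = 8,216 / 95,195 = 8.63%.
Headline unemployment rate = 5,731 / 94,345 = 6.07%.

Broad underutilization rate ≈ 8.63%; headline unemployment rate ≈ 6.07%.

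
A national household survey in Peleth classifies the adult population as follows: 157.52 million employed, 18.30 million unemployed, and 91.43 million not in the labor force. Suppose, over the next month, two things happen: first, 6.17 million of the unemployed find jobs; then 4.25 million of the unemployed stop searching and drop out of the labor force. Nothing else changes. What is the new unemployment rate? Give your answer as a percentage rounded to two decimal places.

Initially, labor force = 157.52 + 18.30 = 175.82 million, so u = 18.30/175.82 = 10.41%.
After the first change, unemployed falls and employed rises by 6.17; labor force unchanged → E = 163.69, U = 12.13, labor force = 175.82 million.
After the second change, unemployed and labor force both fall by 4.25 → E = 163.69, U = 7.88, labor force = 171.57 million.
New unemployment rate = 7.88 / 171.57 = 4.59%.

New unemployment rate ≈ 4.59%.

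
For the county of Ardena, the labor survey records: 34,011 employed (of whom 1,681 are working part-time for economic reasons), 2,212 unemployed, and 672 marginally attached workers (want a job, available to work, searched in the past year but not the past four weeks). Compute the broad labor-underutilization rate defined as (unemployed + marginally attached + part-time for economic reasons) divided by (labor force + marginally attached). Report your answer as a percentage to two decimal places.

Labor force = 34,011 + 2,212 = 36,223.
Numerator = 2,212 + 672 + 1,681 = 4,565.
Denominator = 36,223 + 672 = 36,895.
Broad rate = 4,565 / 36,895 = 12.37%.

Broad underutilization rate ≈ 12.37%.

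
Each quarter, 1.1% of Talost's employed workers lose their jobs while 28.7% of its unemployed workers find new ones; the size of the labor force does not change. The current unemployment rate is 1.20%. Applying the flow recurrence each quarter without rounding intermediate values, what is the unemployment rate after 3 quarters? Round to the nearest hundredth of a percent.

With a fixed labor force, u_{t+1} = u_t + s·(1−u_t) − f·u_t = u_t·(1−s−f) + s.
Here 1−s−f = 0.702 and s = 0.011.
u_1 = 0.012000 × 0.702 + 0.011 = 0.019424.
u_2 = 0.019424 × 0.702 + 0.011 = 0.024636.
u_3 = 0.024636 × 0.702 + 0.011 = 0.028294.

Unemployment rate after three quarters ≈ 2.83%.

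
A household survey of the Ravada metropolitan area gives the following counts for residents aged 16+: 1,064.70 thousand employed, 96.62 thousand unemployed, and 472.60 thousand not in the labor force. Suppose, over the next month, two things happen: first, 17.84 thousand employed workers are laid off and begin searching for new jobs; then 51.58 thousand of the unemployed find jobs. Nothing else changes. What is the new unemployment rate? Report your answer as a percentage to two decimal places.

Initially, labor force = 1,064.70 + 96.62 = 1,161.32 thousand, so u = 96.62/1,161.32 = 8.32%.
After the first change, employed falls and unemployed rises by 17.84; labor force unchanged → E = 1,046.86, U = 114.46, labor force = 1,161.32 thousand.
After the second change, unemployed falls and employed rises by 51.58; labor force unchanged → E = 1,098.44, U = 62.88, labor force = 1,161.32 thousand.
New unemployment rate = 62.88 / 1,161.32 = 5.41%.

New unemployment rate ≈ 5.41%.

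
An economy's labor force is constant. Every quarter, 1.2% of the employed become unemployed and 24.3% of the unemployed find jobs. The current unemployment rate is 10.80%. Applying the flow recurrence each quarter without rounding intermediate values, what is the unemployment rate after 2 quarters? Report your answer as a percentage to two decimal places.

With a fixed labor force, u_{t+1} = u_t + s·(1−u_t) − f·u_t = u_t·(1−s−f) + s.
Here 1−s−f = 0.745 and s = 0.012.
u_1 = 0.108000 × 0.745 + 0.012 = 0.092460.
u_2 = 0.092460 × 0.745 + 0.012 = 0.080883.

Unemployment rate after two quarters ≈ 8.09%.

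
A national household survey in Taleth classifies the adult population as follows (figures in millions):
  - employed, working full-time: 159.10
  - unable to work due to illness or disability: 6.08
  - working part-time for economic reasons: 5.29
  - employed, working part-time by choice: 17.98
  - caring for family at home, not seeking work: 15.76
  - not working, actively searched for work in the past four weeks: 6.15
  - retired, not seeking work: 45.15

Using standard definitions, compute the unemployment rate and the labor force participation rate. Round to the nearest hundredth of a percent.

Unemployment rate ≈ 3.26%; labor force participation rate ≈ 73.78%.

Employed = 159.10 + 5.29 + 17.98 = 182.37 million (anyone who worked, including part-time for economic reasons, counts as employed).
Unemployed = 6.15 million.
Labor force = 182.37 + 6.15 = 188.52 million.
Not in labor force = 6.08 + 15.76 + 45.15 = 66.99 million (those not working and not actively searching are outside the labor force).
Civilian working-age population = 188.52 + 66.99 = 255.51 million.
Unemployment rate = 6.15 / 188.52 = 3.26%.
Labor force participation rate = 188.52 / 255.51 = 73.78%.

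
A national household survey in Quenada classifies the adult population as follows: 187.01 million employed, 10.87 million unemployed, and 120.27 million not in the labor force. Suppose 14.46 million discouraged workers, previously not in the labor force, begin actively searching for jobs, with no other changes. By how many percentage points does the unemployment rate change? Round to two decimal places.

Initially, labor force = 187.01 + 10.87 = 197.88 million, so u = 10.87/197.88 = 5.49%.
After the change, unemployed and labor force both rise by 14.46 → E = 187.01, U = 25.33, labor force = 212.34 million.
New unemployment rate = 25.33 / 212.34 = 11.93%.
Change = 11.93% − 5.49% = +6.44 percentage points.

The unemployment rate changes by +6.44 percentage points.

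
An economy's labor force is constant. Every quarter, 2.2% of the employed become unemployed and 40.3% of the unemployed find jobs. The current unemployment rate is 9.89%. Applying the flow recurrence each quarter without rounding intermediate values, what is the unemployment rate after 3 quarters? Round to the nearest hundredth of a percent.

Unemployment rate after three quarters ≈ 6.07%.

With a fixed labor force, u_{t+1} = u_t + s·(1−u_t) − f·u_t = u_t·(1−s−f) + s.
Here 1−s−f = 0.575 and s = 0.022.
u_1 = 0.098900 × 0.575 + 0.022 = 0.078867.
u_2 = 0.078867 × 0.575 + 0.022 = 0.067349.
u_3 = 0.067349 × 0.575 + 0.022 = 0.060726.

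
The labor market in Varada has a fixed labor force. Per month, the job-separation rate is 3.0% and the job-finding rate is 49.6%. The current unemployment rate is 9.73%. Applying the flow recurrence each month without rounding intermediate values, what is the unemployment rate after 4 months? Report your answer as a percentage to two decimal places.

Unemployment rate after four months ≈ 5.91%.

With a fixed labor force, u_{t+1} = u_t + s·(1−u_t) − f·u_t = u_t·(1−s−f) + s.
Here 1−s−f = 0.474 and s = 0.030.
u_1 = 0.097300 × 0.474 + 0.030 = 0.076120.
u_2 = 0.076120 × 0.474 + 0.030 = 0.066081.
u_3 = 0.066081 × 0.474 + 0.030 = 0.061322.
u_4 = 0.061322 × 0.474 + 0.030 = 0.059067.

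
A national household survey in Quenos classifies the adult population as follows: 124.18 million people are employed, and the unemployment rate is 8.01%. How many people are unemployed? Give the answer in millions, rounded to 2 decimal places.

About 10.81 million are unemployed.

Let U be the number unemployed. The labor force is E + U, and U/(E+U) = 0.0801.
So U = 0.0801 × 124.18 / (1 − 0.0801) = 9.9468 / 0.9199 ≈ 10.81 million.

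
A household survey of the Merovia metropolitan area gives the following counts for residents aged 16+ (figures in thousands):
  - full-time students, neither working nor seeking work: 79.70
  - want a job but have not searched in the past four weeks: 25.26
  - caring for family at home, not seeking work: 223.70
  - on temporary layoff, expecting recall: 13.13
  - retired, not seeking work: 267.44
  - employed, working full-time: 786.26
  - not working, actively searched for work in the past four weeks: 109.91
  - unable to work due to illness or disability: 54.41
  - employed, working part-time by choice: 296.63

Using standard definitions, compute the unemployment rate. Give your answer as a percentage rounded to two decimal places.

Employed = 786.26 + 296.63 = 1,082.89 thousand.
Unemployed = 13.13 + 109.91 = 123.04 thousand (jobless and actively searching, or on temporary layoff).
Labor force = 1,082.89 + 123.04 = 1,205.93 thousand.
Unemployment rate = 123.04 / 1,205.93 = 10.20%.

Unemployment rate ≈ 10.20%.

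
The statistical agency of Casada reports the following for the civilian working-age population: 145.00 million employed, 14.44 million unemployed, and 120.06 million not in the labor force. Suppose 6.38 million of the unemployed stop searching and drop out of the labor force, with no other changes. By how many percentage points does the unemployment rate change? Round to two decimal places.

The unemployment rate changes by −3.79 percentage points.

Initially, labor force = 145.00 + 14.44 = 159.44 million, so u = 14.44/159.44 = 9.06%.
After the change, unemployed and labor force both fall by 6.38 → E = 145.00, U = 8.06, labor force = 153.06 million.
New unemployment rate = 8.06 / 153.06 = 5.27%.
Change = 5.27% − 9.06% = −3.79 percentage points.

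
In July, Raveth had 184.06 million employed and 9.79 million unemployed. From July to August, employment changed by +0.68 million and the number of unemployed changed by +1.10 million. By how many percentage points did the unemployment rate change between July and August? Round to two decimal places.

July: labor force = 184.06 + 9.79 = 193.85; u = 9.79/193.85 = 5.05%.
August: labor force = 184.74 + 10.89 = 195.63; u = 10.89/195.63 = 5.57%.
Change = 5.57% − 5.05% = +0.52 pp.

The unemployment rate changed by +0.52 percentage points.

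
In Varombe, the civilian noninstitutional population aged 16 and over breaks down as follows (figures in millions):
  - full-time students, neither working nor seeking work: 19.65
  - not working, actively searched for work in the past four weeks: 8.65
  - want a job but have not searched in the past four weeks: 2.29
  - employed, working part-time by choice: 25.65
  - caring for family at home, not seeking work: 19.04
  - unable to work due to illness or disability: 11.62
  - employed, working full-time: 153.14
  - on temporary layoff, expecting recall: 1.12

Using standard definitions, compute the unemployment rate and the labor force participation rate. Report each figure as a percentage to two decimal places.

Employed = 25.65 + 153.14 = 178.79 million.
Unemployed = 8.65 + 1.12 = 9.77 million (jobless and actively searching, or on temporary layoff).
Labor force = 178.79 + 9.77 = 188.56 million.
Not in labor force = 19.65 + 2.29 + 19.04 + 11.62 = 52.60 million (those not working and not actively searching are outside the labor force — including those who want a job but have given up searching).
Civilian working-age population = 188.56 + 52.60 = 241.16 million.
Unemployment rate = 9.77 / 188.56 = 5.18%.
Labor force participation rate = 188.56 / 241.16 = 78.19%.

Unemployment rate ≈ 5.18%; labor force participation rate ≈ 78.19%.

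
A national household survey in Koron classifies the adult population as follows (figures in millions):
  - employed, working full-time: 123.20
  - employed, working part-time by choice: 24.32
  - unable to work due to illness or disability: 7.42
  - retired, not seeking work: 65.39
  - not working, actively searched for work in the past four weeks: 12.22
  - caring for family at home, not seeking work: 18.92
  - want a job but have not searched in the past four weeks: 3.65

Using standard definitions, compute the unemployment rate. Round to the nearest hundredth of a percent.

Employed = 123.20 + 24.32 = 147.52 million.
Unemployed = 12.22 million.
Labor force = 147.52 + 12.22 = 159.74 million.
Unemployment rate = 12.22 / 159.74 = 7.65%.

Unemployment rate ≈ 7.65%.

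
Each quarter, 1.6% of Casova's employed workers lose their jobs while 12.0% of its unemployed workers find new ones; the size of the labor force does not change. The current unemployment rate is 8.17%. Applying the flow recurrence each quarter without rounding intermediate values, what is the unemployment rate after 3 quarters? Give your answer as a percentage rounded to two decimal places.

With a fixed labor force, u_{t+1} = u_t + s·(1−u_t) − f·u_t = u_t·(1−s−f) + s.
Here 1−s−f = 0.864 and s = 0.016.
u_1 = 0.081700 × 0.864 + 0.016 = 0.086589.
u_2 = 0.086589 × 0.864 + 0.016 = 0.090813.
u_3 = 0.090813 × 0.864 + 0.016 = 0.094462.

Unemployment rate after three quarters ≈ 9.45%.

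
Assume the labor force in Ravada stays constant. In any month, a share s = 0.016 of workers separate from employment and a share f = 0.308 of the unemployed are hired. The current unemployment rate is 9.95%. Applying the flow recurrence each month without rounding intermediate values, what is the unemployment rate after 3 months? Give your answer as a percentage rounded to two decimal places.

Unemployment rate after three months ≈ 6.49%.

With a fixed labor force, u_{t+1} = u_t + s·(1−u_t) − f·u_t = u_t·(1−s−f) + s.
Here 1−s−f = 0.676 and s = 0.016.
u_1 = 0.099500 × 0.676 + 0.016 = 0.083262.
u_2 = 0.083262 × 0.676 + 0.016 = 0.072285.
u_3 = 0.072285 × 0.676 + 0.016 = 0.064865.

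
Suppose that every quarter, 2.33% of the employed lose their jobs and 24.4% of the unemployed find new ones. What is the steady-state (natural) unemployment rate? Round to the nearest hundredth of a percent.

Steady-state unemployment rate ≈ 8.72%.

At steady state the flows balance: s·E = f·U, so U/(E+U) = s/(s+f).
u* = 2.33 / (2.33 + 24.4) = 2.33 / 26.73 = 8.72%.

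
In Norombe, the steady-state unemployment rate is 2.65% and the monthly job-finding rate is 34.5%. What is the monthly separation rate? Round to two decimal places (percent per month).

From u* = s/(s+f): s = u·f/(1−u).
s = 0.0265 × 34.5 / (1 − 0.0265) = 0.9143 / 0.9735 ≈ 0.94% per month.

Separation rate ≈ 0.94% per month.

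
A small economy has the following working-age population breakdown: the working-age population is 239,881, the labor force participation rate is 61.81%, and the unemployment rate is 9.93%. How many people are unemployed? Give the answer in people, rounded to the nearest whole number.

About 14,723 are unemployed.

Labor force = 0.6181 × 239,881 = 148,270.
Unemployed = 0.0993 × 148,270 ≈ 14,723.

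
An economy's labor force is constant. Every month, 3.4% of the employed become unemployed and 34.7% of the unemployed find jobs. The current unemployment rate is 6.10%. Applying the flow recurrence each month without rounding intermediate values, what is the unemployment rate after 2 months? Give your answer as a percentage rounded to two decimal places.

Unemployment rate after two months ≈ 7.84%.

With a fixed labor force, u_{t+1} = u_t + s·(1−u_t) − f·u_t = u_t·(1−s−f) + s.
Here 1−s−f = 0.619 and s = 0.034.
u_1 = 0.061000 × 0.619 + 0.034 = 0.071759.
u_2 = 0.071759 × 0.619 + 0.034 = 0.078419.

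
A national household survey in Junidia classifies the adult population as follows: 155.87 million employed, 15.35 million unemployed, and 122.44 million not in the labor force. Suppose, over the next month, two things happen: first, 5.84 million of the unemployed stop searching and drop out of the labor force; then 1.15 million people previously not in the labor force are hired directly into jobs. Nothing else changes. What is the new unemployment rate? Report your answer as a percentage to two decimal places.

New unemployment rate ≈ 5.71%.

Initially, labor force = 155.87 + 15.35 = 171.22 million, so u = 15.35/171.22 = 8.97%.
After the first change, unemployed and labor force both fall by 5.84 → E = 155.87, U = 9.51, labor force = 165.38 million.
After the second change, employed and labor force both rise by 1.15; unemployed unchanged → E = 157.02, U = 9.51, labor force = 166.53 million.
New unemployment rate = 9.51 / 166.53 = 5.71%.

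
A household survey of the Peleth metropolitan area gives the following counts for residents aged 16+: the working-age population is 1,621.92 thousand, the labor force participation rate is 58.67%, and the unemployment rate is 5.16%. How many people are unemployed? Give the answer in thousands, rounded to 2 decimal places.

Labor force = 0.5867 × 1,621.92 = 951.58 thousand.
Unemployed = 0.0516 × 951.58 ≈ 49.10 thousand.

About 49.10 thousand are unemployed.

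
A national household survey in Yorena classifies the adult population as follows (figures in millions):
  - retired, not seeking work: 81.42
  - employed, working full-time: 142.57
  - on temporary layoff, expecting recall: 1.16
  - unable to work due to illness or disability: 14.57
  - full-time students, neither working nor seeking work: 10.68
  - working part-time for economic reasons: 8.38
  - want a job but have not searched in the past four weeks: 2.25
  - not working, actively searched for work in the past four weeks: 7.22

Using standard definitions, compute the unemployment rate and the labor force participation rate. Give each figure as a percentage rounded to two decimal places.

Employed = 142.57 + 8.38 = 150.95 million (anyone who worked, including part-time for economic reasons, counts as employed).
Unemployed = 1.16 + 7.22 = 8.38 million (jobless and actively searching, or on temporary layoff).
Labor force = 150.95 + 8.38 = 159.33 million.
Not in labor force = 81.42 + 14.57 + 10.68 + 2.25 = 108.92 million (those not working and not actively searching are outside the labor force — including those who want a job but have given up searching).
Civilian working-age population = 159.33 + 108.92 = 268.25 million.
Unemployment rate = 8.38 / 159.33 = 5.26%.
Labor force participation rate = 159.33 / 268.25 = 59.40%.

Unemployment rate ≈ 5.26%; labor force participation rate ≈ 59.40%.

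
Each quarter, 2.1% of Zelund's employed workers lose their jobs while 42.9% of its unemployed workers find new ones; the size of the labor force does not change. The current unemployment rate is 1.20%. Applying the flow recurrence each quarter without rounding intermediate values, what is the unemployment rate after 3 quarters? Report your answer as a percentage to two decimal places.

Unemployment rate after three quarters ≈ 4.09%.

With a fixed labor force, u_{t+1} = u_t + s·(1−u_t) − f·u_t = u_t·(1−s−f) + s.
Here 1−s−f = 0.550 and s = 0.021.
u_1 = 0.012000 × 0.550 + 0.021 = 0.027600.
u_2 = 0.027600 × 0.550 + 0.021 = 0.036180.
u_3 = 0.036180 × 0.550 + 0.021 = 0.040899.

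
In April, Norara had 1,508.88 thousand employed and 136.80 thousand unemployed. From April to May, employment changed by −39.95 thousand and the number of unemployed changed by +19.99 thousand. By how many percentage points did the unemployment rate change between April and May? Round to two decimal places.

The unemployment rate changed by +1.33 percentage points.

April: labor force = 1,508.88 + 136.80 = 1,645.68; u = 136.80/1,645.68 = 8.31%.
May: labor force = 1,468.93 + 156.79 = 1,625.72; u = 156.79/1,625.72 = 9.64%.
Change = 9.64% − 8.31% = +1.33 pp.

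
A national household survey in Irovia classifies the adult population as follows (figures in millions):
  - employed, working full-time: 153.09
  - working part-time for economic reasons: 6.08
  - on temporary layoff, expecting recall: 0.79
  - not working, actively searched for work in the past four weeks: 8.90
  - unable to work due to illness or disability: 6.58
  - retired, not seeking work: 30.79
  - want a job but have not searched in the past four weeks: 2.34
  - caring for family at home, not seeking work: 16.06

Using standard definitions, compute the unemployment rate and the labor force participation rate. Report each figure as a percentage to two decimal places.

Unemployment rate ≈ 5.74%; labor force participation rate ≈ 75.17%.

Employed = 153.09 + 6.08 = 159.17 million (anyone who worked, including part-time for economic reasons, counts as employed).
Unemployed = 0.79 + 8.90 = 9.69 million (jobless and actively searching, or on temporary layoff).
Labor force = 159.17 + 9.69 = 168.86 million.
Not in labor force = 6.58 + 30.79 + 2.34 + 16.06 = 55.77 million (those not working and not actively searching are outside the labor force — including those who want a job but have given up searching).
Civilian working-age population = 168.86 + 55.77 = 224.63 million.
Unemployment rate = 9.69 / 168.86 = 5.74%.
Labor force participation rate = 168.86 / 224.63 = 75.17%.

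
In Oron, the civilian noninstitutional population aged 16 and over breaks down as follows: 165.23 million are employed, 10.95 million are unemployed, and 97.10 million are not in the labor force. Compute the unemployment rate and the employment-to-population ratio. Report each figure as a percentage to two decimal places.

Unemployment rate ≈ 6.22%; employment-population ratio ≈ 60.46%.

Labor force = employed + unemployed = 165.23 + 10.95 = 176.18 million.
Working-age population = 176.18 + 97.10 = 273.28 million.
Unemployment rate = 10.95 / 176.18 = 6.22%.
Employment-population ratio = 165.23 / 273.28 = 60.46%.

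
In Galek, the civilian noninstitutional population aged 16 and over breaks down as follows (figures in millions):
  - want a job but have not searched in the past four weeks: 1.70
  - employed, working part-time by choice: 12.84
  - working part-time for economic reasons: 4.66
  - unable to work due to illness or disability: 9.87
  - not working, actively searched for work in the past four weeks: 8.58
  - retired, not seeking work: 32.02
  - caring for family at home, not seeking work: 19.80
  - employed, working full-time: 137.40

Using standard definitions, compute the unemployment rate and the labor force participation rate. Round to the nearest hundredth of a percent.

Unemployment rate ≈ 5.25%; labor force participation rate ≈ 72.06%.

Employed = 12.84 + 4.66 + 137.40 = 154.90 million (anyone who worked, including part-time for economic reasons, counts as employed).
Unemployed = 8.58 million.
Labor force = 154.90 + 8.58 = 163.48 million.
Not in labor force = 1.70 + 9.87 + 32.02 + 19.80 = 63.39 million (those not working and not actively searching are outside the labor force — including those who want a job but have given up searching).
Civilian working-age population = 163.48 + 63.39 = 226.87 million.
Unemployment rate = 8.58 / 163.48 = 5.25%.
Labor force participation rate = 163.48 / 226.87 = 72.06%.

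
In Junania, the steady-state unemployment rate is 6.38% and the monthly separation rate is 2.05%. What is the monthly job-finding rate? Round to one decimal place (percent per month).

From u* = s/(s+f): f = s·(1−u)/u.
f = 2.05 × (1 − 0.0638) / 0.0638 = 1.9192 / 0.0638 ≈ 30.1% per month.

Job-finding rate ≈ 30.1% per month.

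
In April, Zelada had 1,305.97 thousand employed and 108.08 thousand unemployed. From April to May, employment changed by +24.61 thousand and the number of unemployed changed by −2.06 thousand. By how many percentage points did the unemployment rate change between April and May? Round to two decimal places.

April: labor force = 1,305.97 + 108.08 = 1,414.05; u = 108.08/1,414.05 = 7.64%.
May: labor force = 1,330.58 + 106.02 = 1,436.60; u = 106.02/1,436.60 = 7.38%.
Change = 7.38% − 7.64% = −0.26 pp.

The unemployment rate changed by −0.26 percentage points.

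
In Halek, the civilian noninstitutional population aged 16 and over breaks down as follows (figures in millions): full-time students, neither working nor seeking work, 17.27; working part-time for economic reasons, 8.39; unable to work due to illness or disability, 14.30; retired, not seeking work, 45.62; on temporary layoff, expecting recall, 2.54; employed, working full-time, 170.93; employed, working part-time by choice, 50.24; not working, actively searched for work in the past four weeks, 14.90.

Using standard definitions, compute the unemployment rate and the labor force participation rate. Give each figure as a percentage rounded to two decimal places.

Unemployment rate ≈ 7.06%; labor force participation rate ≈ 76.19%.

Employed = 8.39 + 170.93 + 50.24 = 229.56 million (anyone who worked, including part-time for economic reasons, counts as employed).
Unemployed = 2.54 + 14.90 = 17.44 million (jobless and actively searching, or on temporary layoff).
Labor force = 229.56 + 17.44 = 247.00 million.
Not in labor force = 17.27 + 14.30 + 45.62 = 77.19 million (those not working and not actively searching are outside the labor force).
Civilian working-age population = 247.00 + 77.19 = 324.19 million.
Unemployment rate = 17.44 / 247.00 = 7.06%.
Labor force participation rate = 247.00 / 324.19 = 76.19%.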